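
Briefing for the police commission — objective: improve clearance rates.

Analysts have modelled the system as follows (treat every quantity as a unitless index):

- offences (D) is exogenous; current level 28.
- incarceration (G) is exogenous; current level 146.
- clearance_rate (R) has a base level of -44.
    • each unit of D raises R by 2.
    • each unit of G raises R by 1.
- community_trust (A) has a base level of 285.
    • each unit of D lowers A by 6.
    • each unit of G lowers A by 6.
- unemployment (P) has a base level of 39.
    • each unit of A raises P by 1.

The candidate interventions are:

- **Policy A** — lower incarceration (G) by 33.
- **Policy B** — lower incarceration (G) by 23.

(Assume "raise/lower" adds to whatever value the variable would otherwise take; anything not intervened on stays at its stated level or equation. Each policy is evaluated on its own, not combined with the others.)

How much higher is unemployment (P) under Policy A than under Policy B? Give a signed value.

60

Policy A (G − 33):
  D = 28
  G = 146 − 33 = 113
  A = 285 − 6·28 − 6·113 = -561
  P = 39 + (-561) = -522
Policy B (G − 23):
  D = 28
  G = 146 − 23 = 123
  A = 285 − 6·28 − 6·123 = -621
  P = 39 + (-621) = -582
P: -522 − (-582) = 60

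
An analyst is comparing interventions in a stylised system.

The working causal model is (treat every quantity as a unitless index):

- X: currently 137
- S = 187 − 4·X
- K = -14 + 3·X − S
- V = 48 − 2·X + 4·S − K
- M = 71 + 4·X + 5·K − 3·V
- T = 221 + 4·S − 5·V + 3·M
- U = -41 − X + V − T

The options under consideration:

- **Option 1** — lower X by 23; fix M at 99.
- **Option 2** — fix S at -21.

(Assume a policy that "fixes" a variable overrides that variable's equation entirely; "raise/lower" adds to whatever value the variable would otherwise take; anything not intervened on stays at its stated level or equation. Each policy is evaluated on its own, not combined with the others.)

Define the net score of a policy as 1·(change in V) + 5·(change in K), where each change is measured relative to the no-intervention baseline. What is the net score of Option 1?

Baseline:
  X = 137
  S = 187 − 4·137 = -361
  K = -14 + 3·137 − (-361) = 758
  V = 48 − 2·137 + 4·(-361) − 758 = -2428
Option 1 (X − 23, M := 99):
  X = 137 − 23 = 114
  S = 187 − 4·114 = -269
  K = -14 + 3·114 − (-269) = 597
  V = 48 − 2·114 + 4·(-269) − 597 = -1853
ΔV = -1853 − (-2428) = 575; ΔK = 597 − 758 = -161
Score = 1·575 + 5·(-161) = -230

-230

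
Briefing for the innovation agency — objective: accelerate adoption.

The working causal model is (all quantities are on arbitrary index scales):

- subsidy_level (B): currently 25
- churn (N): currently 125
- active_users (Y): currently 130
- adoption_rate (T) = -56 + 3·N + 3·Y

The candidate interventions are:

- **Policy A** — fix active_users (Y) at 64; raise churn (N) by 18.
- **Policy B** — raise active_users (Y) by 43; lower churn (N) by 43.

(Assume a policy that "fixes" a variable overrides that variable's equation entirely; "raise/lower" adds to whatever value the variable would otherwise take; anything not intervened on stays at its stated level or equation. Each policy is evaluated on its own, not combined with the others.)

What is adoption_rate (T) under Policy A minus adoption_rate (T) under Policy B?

Policy A (Y := 64, N + 18):
  N = 125 + 18 = 143
  Y = 64
  T = -56 + 3·143 + 3·64 = 565
Policy B (Y + 43, N − 43):
  N = 125 − 43 = 82
  Y = 130 + 43 = 173
  T = -56 + 3·82 + 3·173 = 709
T: 565 − 709 = -144

-144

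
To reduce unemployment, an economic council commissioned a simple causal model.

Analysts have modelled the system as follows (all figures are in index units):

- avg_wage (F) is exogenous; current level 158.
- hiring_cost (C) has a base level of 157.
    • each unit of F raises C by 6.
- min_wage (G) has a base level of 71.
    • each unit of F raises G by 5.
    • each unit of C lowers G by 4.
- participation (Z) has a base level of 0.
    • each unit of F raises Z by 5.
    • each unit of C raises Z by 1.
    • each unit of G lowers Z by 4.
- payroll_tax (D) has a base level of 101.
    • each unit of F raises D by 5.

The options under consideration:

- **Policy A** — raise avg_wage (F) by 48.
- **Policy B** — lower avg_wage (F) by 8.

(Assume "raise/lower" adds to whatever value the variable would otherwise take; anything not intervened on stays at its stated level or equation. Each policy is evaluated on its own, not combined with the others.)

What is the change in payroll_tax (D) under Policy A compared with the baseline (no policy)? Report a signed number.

240

Baseline:
  F = 158
  D = 101 + 5·158 = 891
Policy A (F + 48):
  F = 158 + 48 = 206
  D = 101 + 5·206 = 1131
Change in D: 1131 − 891 = 240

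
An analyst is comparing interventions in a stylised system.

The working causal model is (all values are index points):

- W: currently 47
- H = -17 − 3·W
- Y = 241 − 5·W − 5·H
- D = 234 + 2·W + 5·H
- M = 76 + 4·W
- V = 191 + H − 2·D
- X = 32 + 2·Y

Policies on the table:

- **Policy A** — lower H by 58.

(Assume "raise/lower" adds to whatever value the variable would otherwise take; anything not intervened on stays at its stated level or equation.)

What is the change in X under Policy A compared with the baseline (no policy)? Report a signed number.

Baseline:
  W = 47
  H = -17 − 3·47 = -158
  Y = 241 − 5·47 − 5·(-158) = 796
  X = 32 + 2·796 = 1624
Policy A (H − 58):
  W = 47
  H = -17 − 3·47 (−58 from intervention) = -216
  Y = 241 − 5·47 − 5·(-216) = 1086
  X = 32 + 2·1086 = 2204
Change in X: 2204 − 1624 = 580

580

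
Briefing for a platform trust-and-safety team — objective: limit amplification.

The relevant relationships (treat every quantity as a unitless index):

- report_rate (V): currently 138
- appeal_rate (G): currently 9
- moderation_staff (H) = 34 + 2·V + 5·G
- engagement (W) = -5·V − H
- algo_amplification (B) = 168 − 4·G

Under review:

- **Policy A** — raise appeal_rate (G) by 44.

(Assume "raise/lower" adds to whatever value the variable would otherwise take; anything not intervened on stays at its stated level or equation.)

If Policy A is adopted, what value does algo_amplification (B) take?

-44

Policy A (G + 44):
  G = 9 + 44 = 53
  B = 168 − 4·53 = -44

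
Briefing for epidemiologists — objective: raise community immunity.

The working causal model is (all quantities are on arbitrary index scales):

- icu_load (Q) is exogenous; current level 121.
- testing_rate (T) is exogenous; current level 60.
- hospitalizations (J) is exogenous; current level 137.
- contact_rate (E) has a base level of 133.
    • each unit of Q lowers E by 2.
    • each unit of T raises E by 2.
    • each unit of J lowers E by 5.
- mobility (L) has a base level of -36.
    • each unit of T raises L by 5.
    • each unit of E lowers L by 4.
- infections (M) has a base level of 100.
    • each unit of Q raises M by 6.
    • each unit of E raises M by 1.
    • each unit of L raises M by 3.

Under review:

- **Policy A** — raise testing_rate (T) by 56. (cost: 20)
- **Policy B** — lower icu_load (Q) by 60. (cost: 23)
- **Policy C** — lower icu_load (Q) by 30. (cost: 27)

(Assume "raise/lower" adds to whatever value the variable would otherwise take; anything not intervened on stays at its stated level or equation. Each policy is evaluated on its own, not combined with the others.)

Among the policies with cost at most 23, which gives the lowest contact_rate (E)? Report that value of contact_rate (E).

-562

Policy A (T + 56):
  Q = 121
  T = 60 + 56 = 116
  J = 137
  E = 133 − 2·121 + 2·116 − 5·137 = -562
Policy B (Q − 60):
  Q = 121 − 60 = 61
  T = 60
  J = 137
  E = 133 − 2·61 + 2·60 − 5·137 = -554
Comparing — Policy A: E=-562, Policy B: E=-554. Lowest is -562 (Policy A).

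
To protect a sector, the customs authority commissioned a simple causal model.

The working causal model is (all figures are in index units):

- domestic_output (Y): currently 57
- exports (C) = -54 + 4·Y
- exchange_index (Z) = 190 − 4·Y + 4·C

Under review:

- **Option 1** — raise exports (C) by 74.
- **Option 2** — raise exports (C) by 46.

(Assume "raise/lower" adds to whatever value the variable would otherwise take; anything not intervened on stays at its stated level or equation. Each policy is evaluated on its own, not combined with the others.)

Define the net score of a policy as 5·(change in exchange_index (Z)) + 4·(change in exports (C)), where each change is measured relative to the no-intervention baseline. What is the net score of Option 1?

1776

Baseline:
  Y = 57
  C = -54 + 4·57 = 174
  Z = 190 − 4·57 + 4·174 = 658
Option 1 (C + 74):
  Y = 57
  C = -54 + 4·57 (+74 from intervention) = 248
  Z = 190 − 4·57 + 4·248 = 954
ΔZ = 954 − 658 = 296; ΔC = 248 − 174 = 74
Score = 5·296 + 4·74 = 1776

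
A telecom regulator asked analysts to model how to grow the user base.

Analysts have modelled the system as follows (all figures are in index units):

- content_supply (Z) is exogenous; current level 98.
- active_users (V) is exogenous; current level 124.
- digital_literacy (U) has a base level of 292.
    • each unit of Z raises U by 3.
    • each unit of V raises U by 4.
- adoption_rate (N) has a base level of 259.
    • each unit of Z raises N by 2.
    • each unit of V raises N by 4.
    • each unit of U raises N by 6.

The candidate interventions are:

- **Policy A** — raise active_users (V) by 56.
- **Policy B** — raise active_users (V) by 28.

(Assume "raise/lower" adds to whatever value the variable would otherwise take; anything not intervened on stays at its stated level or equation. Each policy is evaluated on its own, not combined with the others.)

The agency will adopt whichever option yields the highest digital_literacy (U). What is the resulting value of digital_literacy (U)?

Policy A (V + 56):
  Z = 98
  V = 124 + 56 = 180
  U = 292 + 3·98 + 4·180 = 1306
Policy B (V + 28):
  Z = 98
  V = 124 + 28 = 152
  U = 292 + 3·98 + 4·152 = 1194
Comparing — Policy A: U=1306, Policy B: U=1194. Highest is 1306 (Policy A).

1306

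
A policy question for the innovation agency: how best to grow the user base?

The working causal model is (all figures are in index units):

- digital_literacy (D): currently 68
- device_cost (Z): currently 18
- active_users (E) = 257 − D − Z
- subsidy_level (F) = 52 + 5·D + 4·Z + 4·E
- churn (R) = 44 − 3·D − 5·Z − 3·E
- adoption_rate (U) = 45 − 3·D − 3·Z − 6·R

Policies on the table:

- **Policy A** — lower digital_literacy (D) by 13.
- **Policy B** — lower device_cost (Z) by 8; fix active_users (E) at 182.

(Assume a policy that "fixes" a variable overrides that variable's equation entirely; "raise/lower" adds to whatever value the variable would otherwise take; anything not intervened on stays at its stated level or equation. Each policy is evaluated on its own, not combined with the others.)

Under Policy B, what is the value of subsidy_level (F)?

Policy B (Z − 8, E := 182):
  D = 68
  Z = 18 − 8 = 10
  E = 182
  F = 52 + 5·68 + 4·10 + 4·182 = 1160

1160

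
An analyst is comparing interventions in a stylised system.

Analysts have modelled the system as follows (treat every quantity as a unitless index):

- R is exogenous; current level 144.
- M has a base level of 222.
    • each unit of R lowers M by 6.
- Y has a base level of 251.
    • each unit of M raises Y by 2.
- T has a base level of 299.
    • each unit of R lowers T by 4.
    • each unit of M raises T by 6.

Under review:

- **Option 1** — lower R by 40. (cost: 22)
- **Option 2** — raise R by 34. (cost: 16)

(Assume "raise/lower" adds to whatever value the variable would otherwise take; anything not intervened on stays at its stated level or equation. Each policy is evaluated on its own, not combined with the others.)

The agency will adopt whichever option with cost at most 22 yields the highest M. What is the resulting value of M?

Option 1 (R − 40):
  R = 144 − 40 = 104
  M = 222 − 6·104 = -402
Option 2 (R + 34):
  R = 144 + 34 = 178
  M = 222 − 6·178 = -846
Comparing — Option 1: M=-402, Option 2: M=-846. Highest is -402 (Option 1).

-402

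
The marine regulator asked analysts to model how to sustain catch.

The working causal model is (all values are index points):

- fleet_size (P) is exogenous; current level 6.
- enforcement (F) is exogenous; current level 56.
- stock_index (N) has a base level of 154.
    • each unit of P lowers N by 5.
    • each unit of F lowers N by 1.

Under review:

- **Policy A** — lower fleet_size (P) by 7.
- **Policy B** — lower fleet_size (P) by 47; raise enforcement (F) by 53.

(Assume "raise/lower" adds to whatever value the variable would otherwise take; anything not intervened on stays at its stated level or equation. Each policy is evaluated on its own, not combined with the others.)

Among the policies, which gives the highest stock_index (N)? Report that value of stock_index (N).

Policy A (P − 7):
  P = 6 − 7 = -1
  F = 56
  N = 154 − 5·(-1) − 56 = 103
Policy B (P − 47, F + 53):
  P = 6 − 47 = -41
  F = 56 + 53 = 109
  N = 154 − 5·(-41) − 109 = 250
Comparing — Policy A: N=103, Policy B: N=250. Highest is 250 (Policy B).

250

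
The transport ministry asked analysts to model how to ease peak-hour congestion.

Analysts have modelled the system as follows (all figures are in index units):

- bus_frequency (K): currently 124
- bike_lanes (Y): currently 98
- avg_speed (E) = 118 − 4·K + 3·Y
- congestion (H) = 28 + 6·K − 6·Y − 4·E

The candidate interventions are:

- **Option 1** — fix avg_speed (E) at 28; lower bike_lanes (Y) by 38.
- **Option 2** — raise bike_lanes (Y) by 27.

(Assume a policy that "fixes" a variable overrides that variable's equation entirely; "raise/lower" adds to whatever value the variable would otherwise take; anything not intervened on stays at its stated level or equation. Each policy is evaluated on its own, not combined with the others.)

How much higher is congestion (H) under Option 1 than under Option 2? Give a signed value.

266

Option 1 (E := 28, Y − 38):
  K = 124
  Y = 98 − 38 = 60
  E = 28
  H = 28 + 6·124 − 6·60 − 4·28 = 300
Option 2 (Y + 27):
  K = 124
  Y = 98 + 27 = 125
  E = 118 − 4·124 + 3·125 = -3
  H = 28 + 6·124 − 6·125 − 4·(-3) = 34
H: 300 − 34 = 266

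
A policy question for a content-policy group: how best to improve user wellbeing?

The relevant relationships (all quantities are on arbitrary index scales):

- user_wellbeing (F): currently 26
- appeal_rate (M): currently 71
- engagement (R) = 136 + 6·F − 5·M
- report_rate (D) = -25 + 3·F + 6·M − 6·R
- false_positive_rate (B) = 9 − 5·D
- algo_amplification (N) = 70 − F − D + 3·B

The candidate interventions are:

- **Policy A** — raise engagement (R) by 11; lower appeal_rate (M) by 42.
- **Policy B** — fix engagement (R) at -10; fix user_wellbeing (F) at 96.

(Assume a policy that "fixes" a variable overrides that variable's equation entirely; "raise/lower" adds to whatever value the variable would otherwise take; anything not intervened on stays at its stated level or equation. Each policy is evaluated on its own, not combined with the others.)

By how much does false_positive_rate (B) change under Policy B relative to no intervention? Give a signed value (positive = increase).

540

Baseline:
  F = 26
  M = 71
  R = 136 + 6·26 − 5·71 = -63
  D = -25 + 3·26 + 6·71 − 6·(-63) = 857
  B = 9 − 5·857 = -4276
Policy B (R := -10, F := 96):
  F = 96
  M = 71
  R = -10
  D = -25 + 3·96 + 6·71 − 6·(-10) = 749
  B = 9 − 5·749 = -3736
Change in B: -3736 − (-4276) = 540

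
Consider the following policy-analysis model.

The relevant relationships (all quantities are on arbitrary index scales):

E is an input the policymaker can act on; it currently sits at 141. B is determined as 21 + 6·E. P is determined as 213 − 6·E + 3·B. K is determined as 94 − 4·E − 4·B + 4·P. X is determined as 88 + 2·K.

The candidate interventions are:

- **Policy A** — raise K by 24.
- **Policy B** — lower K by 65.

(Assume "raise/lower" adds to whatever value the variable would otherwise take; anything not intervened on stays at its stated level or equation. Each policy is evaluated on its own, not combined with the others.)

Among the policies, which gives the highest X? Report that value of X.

Policy A (K + 24):
  E = 141
  B = 21 + 6·141 = 867
  P = 213 − 6·141 + 3·867 = 1968
  K = 94 − 4·141 − 4·867 + 4·1968 (+24 from intervention) = 3958
  X = 88 + 2·3958 = 8004
Policy B (K − 65):
  E = 141
  B = 21 + 6·141 = 867
  P = 213 − 6·141 + 3·867 = 1968
  K = 94 − 4·141 − 4·867 + 4·1968 (−65 from intervention) = 3869
  X = 88 + 2·3869 = 7826
Comparing — Policy A: X=8004, Policy B: X=7826. Highest is 8004 (Policy A).

8004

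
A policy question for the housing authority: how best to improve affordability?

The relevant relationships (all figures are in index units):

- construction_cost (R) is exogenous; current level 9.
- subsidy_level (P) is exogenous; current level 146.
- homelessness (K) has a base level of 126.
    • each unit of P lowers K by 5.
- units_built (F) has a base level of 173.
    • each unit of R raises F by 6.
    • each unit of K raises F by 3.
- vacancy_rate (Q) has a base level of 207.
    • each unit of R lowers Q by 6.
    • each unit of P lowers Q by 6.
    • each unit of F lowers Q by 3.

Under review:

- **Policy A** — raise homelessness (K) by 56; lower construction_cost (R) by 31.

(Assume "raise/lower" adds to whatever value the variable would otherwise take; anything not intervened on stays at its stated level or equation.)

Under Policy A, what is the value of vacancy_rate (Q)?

Policy A (K + 56, R − 31):
  R = 9 − 31 = -22
  P = 146
  K = 126 − 5·146 (+56 from intervention) = -548
  F = 173 + 6·(-22) + 3·(-548) = -1603
  Q = 207 − 6·(-22) − 6·146 − 3·(-1603) = 4272

4272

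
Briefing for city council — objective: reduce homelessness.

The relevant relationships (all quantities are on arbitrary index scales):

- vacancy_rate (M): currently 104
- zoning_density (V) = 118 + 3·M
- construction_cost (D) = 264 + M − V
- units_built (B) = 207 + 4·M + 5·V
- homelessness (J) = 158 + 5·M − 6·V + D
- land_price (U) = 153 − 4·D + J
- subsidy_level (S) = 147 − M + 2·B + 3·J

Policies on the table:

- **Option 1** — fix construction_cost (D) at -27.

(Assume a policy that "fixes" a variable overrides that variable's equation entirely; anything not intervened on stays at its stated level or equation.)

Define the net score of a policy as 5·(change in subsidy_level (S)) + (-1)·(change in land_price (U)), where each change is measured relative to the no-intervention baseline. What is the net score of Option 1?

Baseline:
  M = 104
  V = 118 + 3·104 = 430
  D = 264 + 104 − 430 = -62
  B = 207 + 4·104 + 5·430 = 2773
  J = 158 + 5·104 − 6·430 + (-62) = -1964
  U = 153 − 4·(-62) + (-1964) = -1563
  S = 147 − 104 + 2·2773 + 3·(-1964) = -303
Option 1 (D := -27):
  M = 104
  V = 118 + 3·104 = 430
  D = -27
  B = 207 + 4·104 + 5·430 = 2773
  J = 158 + 5·104 − 6·430 + (-27) = -1929
  U = 153 − 4·(-27) + (-1929) = -1668
  S = 147 − 104 + 2·2773 + 3·(-1929) = -198
ΔS = -198 − (-303) = 105; ΔU = -1668 − (-1563) = -105
Score = 5·105 + (-1)·(-105) = 630

630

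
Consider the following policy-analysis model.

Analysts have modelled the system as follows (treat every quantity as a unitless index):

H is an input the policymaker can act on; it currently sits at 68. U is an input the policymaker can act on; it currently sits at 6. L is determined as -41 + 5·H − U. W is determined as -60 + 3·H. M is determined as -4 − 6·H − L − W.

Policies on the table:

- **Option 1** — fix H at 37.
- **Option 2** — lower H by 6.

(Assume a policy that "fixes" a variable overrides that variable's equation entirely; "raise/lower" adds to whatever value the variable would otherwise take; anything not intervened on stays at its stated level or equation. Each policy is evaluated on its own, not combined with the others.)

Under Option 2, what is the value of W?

126

Option 2 (H − 6):
  H = 68 − 6 = 62
  W = -60 + 3·62 = 126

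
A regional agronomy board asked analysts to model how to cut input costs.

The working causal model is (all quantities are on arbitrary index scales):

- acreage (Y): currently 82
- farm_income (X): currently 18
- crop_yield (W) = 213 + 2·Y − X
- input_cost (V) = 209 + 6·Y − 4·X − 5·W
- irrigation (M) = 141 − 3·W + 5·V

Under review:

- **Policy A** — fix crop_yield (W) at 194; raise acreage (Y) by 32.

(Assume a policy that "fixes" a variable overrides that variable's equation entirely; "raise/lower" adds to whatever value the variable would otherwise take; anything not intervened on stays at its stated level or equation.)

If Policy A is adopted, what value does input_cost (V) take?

Policy A (W := 194, Y + 32):
  Y = 82 + 32 = 114
  X = 18
  W = 194
  V = 209 + 6·114 − 4·18 − 5·194 = -149

-149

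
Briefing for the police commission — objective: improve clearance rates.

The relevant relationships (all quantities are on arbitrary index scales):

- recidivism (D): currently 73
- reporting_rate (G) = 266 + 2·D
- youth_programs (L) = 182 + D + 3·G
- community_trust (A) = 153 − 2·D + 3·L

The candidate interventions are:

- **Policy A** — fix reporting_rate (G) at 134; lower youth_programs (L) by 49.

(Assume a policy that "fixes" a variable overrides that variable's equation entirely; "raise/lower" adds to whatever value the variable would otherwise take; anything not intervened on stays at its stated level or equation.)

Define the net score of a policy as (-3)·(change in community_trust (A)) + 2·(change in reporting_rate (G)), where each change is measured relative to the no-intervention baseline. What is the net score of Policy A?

Baseline:
  D = 73
  G = 266 + 2·73 = 412
  L = 182 + 73 + 3·412 = 1491
  A = 153 − 2·73 + 3·1491 = 4480
Policy A (G := 134, L − 49):
  D = 73
  G = 134
  L = 182 + 73 + 3·134 (−49 from intervention) = 608
  A = 153 − 2·73 + 3·608 = 1831
ΔA = 1831 − 4480 = -2649; ΔG = 134 − 412 = -278
Score = (-3)·(-2649) + 2·(-278) = 7391

7391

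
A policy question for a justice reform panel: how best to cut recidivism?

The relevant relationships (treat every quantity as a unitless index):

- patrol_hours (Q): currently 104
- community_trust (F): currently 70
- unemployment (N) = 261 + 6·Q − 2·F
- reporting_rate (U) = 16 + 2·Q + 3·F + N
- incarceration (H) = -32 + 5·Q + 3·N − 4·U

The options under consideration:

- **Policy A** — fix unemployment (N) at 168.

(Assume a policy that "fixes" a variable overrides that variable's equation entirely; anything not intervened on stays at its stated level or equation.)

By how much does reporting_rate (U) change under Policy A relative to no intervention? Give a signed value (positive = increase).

-577

Baseline:
  Q = 104
  F = 70
  N = 261 + 6·104 − 2·70 = 745
  U = 16 + 2·104 + 3·70 + 745 = 1179
Policy A (N := 168):
  Q = 104
  F = 70
  N = 168
  U = 16 + 2·104 + 3·70 + 168 = 602
Change in U: 602 − 1179 = -577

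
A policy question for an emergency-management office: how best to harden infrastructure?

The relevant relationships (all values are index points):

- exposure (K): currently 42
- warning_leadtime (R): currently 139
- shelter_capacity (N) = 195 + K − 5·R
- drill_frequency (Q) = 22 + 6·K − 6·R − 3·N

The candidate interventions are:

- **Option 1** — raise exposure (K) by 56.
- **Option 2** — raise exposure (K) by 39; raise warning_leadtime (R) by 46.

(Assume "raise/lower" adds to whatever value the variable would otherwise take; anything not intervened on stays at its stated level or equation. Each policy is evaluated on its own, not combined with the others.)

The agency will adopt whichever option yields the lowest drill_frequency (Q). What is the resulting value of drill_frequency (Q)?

Option 1 (K + 56):
  K = 42 + 56 = 98
  R = 139
  N = 195 + 98 − 5·139 = -402
  Q = 22 + 6·98 − 6·139 − 3·(-402) = 982
Option 2 (K + 39, R + 46):
  K = 42 + 39 = 81
  R = 139 + 46 = 185
  N = 195 + 81 − 5·185 = -649
  Q = 22 + 6·81 − 6·185 − 3·(-649) = 1345
Comparing — Option 1: Q=982, Option 2: Q=1345. Lowest is 982 (Option 1).

982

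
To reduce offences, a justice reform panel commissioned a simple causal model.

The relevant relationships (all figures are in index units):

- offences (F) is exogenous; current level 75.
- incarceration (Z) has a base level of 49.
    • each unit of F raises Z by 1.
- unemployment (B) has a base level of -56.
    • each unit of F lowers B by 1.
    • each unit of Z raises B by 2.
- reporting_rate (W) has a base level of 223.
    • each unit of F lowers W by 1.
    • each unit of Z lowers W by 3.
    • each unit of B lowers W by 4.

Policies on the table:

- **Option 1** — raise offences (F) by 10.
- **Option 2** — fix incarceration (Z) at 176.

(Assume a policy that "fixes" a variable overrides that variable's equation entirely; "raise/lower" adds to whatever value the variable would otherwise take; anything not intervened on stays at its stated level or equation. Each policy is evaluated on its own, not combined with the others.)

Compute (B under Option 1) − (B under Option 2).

-94

Option 1 (F + 10):
  F = 75 + 10 = 85
  Z = 49 + 85 = 134
  B = -56 − 85 + 2·134 = 127
Option 2 (Z := 176):
  F = 75
  Z = 176
  B = -56 − 75 + 2·176 = 221
B: 127 − 221 = -94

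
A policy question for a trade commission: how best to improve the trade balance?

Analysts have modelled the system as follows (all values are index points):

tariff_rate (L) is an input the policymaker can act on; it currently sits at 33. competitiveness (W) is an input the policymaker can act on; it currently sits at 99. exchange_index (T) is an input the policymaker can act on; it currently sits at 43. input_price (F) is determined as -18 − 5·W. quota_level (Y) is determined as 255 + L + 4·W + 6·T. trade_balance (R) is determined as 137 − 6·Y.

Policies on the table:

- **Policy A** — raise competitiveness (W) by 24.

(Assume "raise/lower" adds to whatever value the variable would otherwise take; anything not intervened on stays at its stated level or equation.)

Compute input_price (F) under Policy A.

-633

Policy A (W + 24):
  W = 99 + 24 = 123
  F = -18 − 5·123 = -633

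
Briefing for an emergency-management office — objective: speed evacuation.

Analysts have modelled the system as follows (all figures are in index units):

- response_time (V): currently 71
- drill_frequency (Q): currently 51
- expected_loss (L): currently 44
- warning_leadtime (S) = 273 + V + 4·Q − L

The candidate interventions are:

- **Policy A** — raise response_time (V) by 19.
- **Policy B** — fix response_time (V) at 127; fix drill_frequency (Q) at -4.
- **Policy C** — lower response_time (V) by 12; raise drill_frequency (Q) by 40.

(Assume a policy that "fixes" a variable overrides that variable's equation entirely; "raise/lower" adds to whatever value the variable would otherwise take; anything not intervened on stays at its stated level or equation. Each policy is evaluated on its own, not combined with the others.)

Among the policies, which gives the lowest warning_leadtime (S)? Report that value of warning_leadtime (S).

340

Policy A (V + 19):
  V = 71 + 19 = 90
  Q = 51
  L = 44
  S = 273 + 90 + 4·51 − 44 = 523
Policy B (V := 127, Q := -4):
  V = 127
  Q = -4
  L = 44
  S = 273 + 127 + 4·(-4) − 44 = 340
Policy C (V − 12, Q + 40):
  V = 71 − 12 = 59
  Q = 51 + 40 = 91
  L = 44
  S = 273 + 59 + 4·91 − 44 = 652
Comparing — Policy A: S=523, Policy B: S=340, Policy C: S=652. Lowest is 340 (Policy B).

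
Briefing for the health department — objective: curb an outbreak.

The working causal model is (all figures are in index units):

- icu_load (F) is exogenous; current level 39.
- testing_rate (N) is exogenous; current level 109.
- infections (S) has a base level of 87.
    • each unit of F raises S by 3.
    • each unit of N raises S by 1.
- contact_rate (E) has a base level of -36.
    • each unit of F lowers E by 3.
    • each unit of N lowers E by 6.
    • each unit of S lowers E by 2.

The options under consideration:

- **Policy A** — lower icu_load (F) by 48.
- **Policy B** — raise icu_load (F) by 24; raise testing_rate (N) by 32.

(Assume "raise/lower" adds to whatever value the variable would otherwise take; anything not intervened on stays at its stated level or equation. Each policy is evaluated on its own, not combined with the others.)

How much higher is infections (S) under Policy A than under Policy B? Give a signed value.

Policy A (F − 48):
  F = 39 − 48 = -9
  N = 109
  S = 87 + 3·(-9) + 109 = 169
Policy B (F + 24, N + 32):
  F = 39 + 24 = 63
  N = 109 + 32 = 141
  S = 87 + 3·63 + 141 = 417
S: 169 − 417 = -248

-248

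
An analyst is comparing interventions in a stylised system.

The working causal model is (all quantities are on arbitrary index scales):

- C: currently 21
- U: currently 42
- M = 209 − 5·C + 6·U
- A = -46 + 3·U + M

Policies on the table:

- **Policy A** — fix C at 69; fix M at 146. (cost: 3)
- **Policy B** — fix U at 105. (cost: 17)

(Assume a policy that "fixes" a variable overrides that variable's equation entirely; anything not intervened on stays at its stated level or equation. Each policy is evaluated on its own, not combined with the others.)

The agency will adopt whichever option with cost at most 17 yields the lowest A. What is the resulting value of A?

226

Policy A (C := 69, M := 146):
  C = 69
  U = 42
  M = 146
  A = -46 + 3·42 + 146 = 226
Policy B (U := 105):
  C = 21
  U = 105
  M = 209 − 5·21 + 6·105 = 734
  A = -46 + 3·105 + 734 = 1003
Comparing — Policy A: A=226, Policy B: A=1003. Lowest is 226 (Policy A).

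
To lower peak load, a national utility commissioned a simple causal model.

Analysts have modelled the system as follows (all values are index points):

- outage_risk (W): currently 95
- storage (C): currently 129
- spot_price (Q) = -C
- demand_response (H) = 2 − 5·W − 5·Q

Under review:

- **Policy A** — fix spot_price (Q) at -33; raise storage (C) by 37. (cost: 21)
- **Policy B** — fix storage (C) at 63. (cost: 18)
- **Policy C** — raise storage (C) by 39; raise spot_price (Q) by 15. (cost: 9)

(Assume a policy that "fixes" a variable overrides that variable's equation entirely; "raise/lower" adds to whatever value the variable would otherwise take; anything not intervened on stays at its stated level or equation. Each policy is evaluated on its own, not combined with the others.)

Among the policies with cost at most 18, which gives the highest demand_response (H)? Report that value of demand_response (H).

292

Policy B (C := 63):
  W = 95
  C = 63
  Q = 0 − 63 = -63
  H = 2 − 5·95 − 5·(-63) = -158
Policy C (C + 39, Q + 15):
  W = 95
  C = 129 + 39 = 168
  Q = 0 − 168 (+15 from intervention) = -153
  H = 2 − 5·95 − 5·(-153) = 292
Comparing — Policy B: H=-158, Policy C: H=292. Highest is 292 (Policy C).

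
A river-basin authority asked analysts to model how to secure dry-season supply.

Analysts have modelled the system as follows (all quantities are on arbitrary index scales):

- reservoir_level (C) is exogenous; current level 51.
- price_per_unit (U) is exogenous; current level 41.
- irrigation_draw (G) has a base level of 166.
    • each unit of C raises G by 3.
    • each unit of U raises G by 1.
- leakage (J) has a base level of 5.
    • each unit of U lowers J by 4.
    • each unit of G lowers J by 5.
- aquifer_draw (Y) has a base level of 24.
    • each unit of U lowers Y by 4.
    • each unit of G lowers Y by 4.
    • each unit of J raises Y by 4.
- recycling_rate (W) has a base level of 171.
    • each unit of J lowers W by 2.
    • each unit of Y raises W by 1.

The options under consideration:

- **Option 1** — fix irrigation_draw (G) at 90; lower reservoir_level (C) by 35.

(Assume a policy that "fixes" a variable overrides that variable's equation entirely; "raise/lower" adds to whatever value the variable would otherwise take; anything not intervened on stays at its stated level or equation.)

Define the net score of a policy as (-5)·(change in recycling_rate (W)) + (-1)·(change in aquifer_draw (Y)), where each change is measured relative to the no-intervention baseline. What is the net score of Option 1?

Baseline:
  C = 51
  U = 41
  G = 166 + 3·51 + 41 = 360
  J = 5 − 4·41 − 5·360 = -1959
  Y = 24 − 4·41 − 4·360 + 4·(-1959) = -9416
  W = 171 − 2·(-1959) + (-9416) = -5327
Option 1 (G := 90, C − 35):
  C = 51 − 35 = 16
  U = 41
  G = 90
  J = 5 − 4·41 − 5·90 = -609
  Y = 24 − 4·41 − 4·90 + 4·(-609) = -2936
  W = 171 − 2·(-609) + (-2936) = -1547
ΔW = -1547 − (-5327) = 3780; ΔY = -2936 − (-9416) = 6480
Score = (-5)·3780 + (-1)·6480 = -25380

-25380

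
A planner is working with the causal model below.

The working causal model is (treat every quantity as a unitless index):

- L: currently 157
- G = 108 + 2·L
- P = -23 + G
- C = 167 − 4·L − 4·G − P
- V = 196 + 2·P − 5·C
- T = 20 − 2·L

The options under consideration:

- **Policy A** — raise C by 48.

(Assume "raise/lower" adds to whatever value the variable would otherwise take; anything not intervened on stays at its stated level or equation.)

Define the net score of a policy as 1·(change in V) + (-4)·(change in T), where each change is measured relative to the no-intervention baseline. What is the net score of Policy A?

Baseline:
  L = 157
  G = 108 + 2·157 = 422
  P = -23 + 422 = 399
  C = 167 − 4·157 − 4·422 − 399 = -2548
  V = 196 + 2·399 − 5·(-2548) = 13734
  T = 20 − 2·157 = -294
Policy A (C + 48):
  L = 157
  G = 108 + 2·157 = 422
  P = -23 + 422 = 399
  C = 167 − 4·157 − 4·422 − 399 (+48 from intervention) = -2500
  V = 196 + 2·399 − 5·(-2500) = 13494
  T = 20 − 2·157 = -294
ΔV = 13494 − 13734 = -240; ΔT = -294 − (-294) = 0
Score = 1·(-240) + (-4)·0 = -240

-240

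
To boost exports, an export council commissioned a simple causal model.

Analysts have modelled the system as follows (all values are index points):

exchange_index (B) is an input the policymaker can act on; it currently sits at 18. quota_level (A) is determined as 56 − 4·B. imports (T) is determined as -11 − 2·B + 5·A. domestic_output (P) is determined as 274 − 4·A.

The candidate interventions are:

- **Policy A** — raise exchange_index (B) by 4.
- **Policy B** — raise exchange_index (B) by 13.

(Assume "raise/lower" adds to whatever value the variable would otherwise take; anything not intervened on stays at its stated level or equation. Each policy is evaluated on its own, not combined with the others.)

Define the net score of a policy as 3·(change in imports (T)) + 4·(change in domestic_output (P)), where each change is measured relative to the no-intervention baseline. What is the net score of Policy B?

-26

Baseline:
  B = 18
  A = 56 − 4·18 = -16
  T = -11 − 2·18 + 5·(-16) = -127
  P = 274 − 4·(-16) = 338
Policy B (B + 13):
  B = 18 + 13 = 31
  A = 56 − 4·31 = -68
  T = -11 − 2·31 + 5·(-68) = -413
  P = 274 − 4·(-68) = 546
ΔT = -413 − (-127) = -286; ΔP = 546 − 338 = 208
Score = 3·(-286) + 4·208 = -26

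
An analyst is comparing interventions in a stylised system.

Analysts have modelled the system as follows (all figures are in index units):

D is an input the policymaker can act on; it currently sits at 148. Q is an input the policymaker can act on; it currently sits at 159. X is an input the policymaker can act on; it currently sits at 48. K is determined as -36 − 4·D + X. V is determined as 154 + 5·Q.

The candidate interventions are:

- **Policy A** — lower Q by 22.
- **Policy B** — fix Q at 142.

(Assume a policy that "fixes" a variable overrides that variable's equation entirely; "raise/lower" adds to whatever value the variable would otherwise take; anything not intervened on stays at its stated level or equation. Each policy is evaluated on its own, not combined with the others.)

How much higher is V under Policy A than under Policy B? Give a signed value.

-25

Policy A (Q − 22):
  Q = 159 − 22 = 137
  V = 154 + 5·137 = 839
Policy B (Q := 142):
  Q = 142
  V = 154 + 5·142 = 864
V: 839 − 864 = -25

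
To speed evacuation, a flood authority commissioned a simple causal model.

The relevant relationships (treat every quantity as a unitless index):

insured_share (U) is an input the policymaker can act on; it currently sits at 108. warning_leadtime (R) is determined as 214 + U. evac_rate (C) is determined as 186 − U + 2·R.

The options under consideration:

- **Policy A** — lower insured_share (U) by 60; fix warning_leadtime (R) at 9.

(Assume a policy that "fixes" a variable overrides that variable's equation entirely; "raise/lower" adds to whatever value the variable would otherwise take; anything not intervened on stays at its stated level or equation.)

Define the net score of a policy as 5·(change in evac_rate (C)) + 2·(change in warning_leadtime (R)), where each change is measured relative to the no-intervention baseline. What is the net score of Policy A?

Baseline:
  U = 108
  R = 214 + 108 = 322
  C = 186 − 108 + 2·322 = 722
Policy A (U − 60, R := 9):
  U = 108 − 60 = 48
  R = 9
  C = 186 − 48 + 2·9 = 156
ΔC = 156 − 722 = -566; ΔR = 9 − 322 = -313
Score = 5·(-566) + 2·(-313) = -3456

-3456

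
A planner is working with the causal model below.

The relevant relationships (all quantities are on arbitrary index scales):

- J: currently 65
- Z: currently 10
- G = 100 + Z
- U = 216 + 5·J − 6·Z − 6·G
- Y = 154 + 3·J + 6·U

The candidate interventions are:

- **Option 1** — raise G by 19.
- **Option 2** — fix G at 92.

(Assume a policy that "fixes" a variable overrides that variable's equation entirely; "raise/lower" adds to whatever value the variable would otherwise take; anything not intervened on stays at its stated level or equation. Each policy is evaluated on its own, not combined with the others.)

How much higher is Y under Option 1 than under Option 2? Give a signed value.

Option 1 (G + 19):
  J = 65
  Z = 10
  G = 100 + 10 (+19 from intervention) = 129
  U = 216 + 5·65 − 6·10 − 6·129 = -293
  Y = 154 + 3·65 + 6·(-293) = -1409
Option 2 (G := 92):
  J = 65
  Z = 10
  G = 92
  U = 216 + 5·65 − 6·10 − 6·92 = -71
  Y = 154 + 3·65 + 6·(-71) = -77
Y: -1409 − (-77) = -1332

-1332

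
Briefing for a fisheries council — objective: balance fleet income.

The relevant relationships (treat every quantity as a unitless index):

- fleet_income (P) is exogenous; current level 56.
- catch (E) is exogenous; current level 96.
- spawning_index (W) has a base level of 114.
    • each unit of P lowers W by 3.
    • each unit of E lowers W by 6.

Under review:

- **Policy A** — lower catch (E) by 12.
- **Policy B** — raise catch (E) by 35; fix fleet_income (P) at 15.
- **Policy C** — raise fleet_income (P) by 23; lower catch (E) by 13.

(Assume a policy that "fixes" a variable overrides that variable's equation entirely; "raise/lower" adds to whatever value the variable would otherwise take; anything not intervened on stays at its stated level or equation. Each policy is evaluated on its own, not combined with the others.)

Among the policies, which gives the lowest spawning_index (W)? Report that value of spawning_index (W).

-717

Policy A (E − 12):
  P = 56
  E = 96 − 12 = 84
  W = 114 − 3·56 − 6·84 = -558
Policy B (E + 35, P := 15):
  P = 15
  E = 96 + 35 = 131
  W = 114 − 3·15 − 6·131 = -717
Policy C (P + 23, E − 13):
  P = 56 + 23 = 79
  E = 96 − 13 = 83
  W = 114 − 3·79 − 6·83 = -621
Comparing — Policy A: W=-558, Policy B: W=-717, Policy C: W=-621. Lowest is -717 (Policy B).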